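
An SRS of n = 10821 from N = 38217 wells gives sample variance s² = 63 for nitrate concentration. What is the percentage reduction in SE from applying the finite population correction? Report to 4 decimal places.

15.3328

f = n/N = 10821/38217 = 0.28314624.
SE_no-fpc = √(s²/n) = 0.076302115; SE_fpc = √((1−f)s²/n) = 0.064602877.
Ratio = √(1−f) = 0.84667217. Reduction = 100·(1 − 0.84667217) = 15.3328%.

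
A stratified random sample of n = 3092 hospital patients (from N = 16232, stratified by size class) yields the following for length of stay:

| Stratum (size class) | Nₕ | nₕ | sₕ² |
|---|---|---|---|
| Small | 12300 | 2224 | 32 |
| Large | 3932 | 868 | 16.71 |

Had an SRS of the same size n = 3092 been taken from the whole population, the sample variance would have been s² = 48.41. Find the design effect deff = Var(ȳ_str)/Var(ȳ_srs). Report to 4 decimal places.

0.6035

Var(ȳ_str) = Σ Wₕ²(1−fₕ)sₕ²/nₕ with Wₕ = Nₕ/16232:
  Small: (12300/16232)²·(1−2224/12300)·32/2224 = 0.0067680631
  Large: (3932/16232)²·(1−868/3932)·16.71/868 = 8.8026803 × 10^-4
  → Var(ȳ_str) = 0.0076483311.
Var(ȳ_srs) = (1 − 3092/16232)·48.41/3092 = 0.012674153.
deff = 0.0076483311 / 0.012674153 = 0.6035.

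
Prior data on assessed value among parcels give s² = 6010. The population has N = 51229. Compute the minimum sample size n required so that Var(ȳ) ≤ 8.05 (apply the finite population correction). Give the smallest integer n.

736

Without fpc, n₀ = s²/D = 6010/8.05 = 746.5839.
With fpc, (1 − n/N)·s²/n ≤ D requires n ≥ n₀/(1 + n₀/N) = 746.5839/(1 + 746.5839/51229) = 735.8599.
Rounding up, n = 736.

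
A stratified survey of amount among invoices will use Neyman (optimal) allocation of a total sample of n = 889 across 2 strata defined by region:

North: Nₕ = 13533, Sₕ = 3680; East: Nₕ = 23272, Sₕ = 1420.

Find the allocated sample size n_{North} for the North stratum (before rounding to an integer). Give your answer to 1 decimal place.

Neyman allocation: nₕ = n·NₕSₕ / Σⱼ NⱼSⱼ.
Σ NⱼSⱼ = 13533·3680 + 23272·1420 = 8.284768 × 10^7.
n_{North} = 889·13533·3680 / (8.284768 × 10^7) = 534.4.

534.4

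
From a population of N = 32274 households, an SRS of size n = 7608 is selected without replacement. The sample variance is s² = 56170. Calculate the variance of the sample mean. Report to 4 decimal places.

Under SRS without replacement, Var(ȳ) = (1 − f)·s²/n with f = n/N = 7608/32274 = 0.23573155.
Var(ȳ) = (1 − 0.23573155)·56170/7608 = 0.76426845·7.3830179 = 5.6426076.

5.6426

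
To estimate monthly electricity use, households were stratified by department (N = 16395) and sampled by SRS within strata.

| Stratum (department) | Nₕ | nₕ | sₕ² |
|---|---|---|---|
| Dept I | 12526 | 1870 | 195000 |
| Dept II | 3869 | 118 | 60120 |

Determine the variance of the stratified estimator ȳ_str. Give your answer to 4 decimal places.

79.2898

Var(ȳ_str) = Σₕ Wₕ²(1 − fₕ)sₕ²/nₕ with Wₕ = Nₕ/N, N = 16395.
Dept I: Wₕ = 0.76401342; term = 0.76401342²·(1 − 0.14928948)·195000/1870 = 51.781757.
Dept II: Wₕ = 0.23598658; term = 0.23598658²·(1 − 0.03049884)·60120/118 = 27.508057.
Sum = 79.289814.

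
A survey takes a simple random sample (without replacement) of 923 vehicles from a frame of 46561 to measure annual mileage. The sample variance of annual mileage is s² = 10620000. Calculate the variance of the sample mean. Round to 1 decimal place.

Under SRS without replacement, Var(ȳ) = (1 − f)·s²/n with f = n/N = 923/46561 = 0.01982346.
Var(ȳ) = (1 − 0.01982346)·10620000/923 = 0.98017654·11505.959 = 11277.871.

11277.9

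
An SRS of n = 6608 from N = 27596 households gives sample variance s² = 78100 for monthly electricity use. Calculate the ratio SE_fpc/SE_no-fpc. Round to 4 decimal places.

0.8721

f = n/N = 6608/27596 = 0.23945499.
SE_no-fpc = √(s²/n) = 3.4378783; SE_fpc = √((1−f)s²/n) = 2.9981473.
Ratio = √(1−f) = 0.87209232.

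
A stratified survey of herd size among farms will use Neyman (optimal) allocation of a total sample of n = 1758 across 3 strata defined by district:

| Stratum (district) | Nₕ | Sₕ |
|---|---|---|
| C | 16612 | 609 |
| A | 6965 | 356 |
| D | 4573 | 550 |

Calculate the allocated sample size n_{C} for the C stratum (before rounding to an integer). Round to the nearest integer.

Neyman allocation: nₕ = n·NₕSₕ / Σⱼ NⱼSⱼ.
Σ NⱼSⱼ = 16612·609 + 6965·356 + 4573·550 = 1.5111398 × 10^7.
n_{C} = 1758·16612·609 / (1.5111398 × 10^7) = 1177.

1177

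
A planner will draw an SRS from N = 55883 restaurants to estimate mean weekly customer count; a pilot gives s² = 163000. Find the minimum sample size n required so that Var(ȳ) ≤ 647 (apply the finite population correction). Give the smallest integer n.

251

Without fpc, n₀ = s²/D = 163000/647 = 251.9320.
With fpc, (1 − n/N)·s²/n ≤ D requires n ≥ n₀/(1 + n₀/N) = 251.9320/(1 + 251.9320/55883) = 250.8013.
Rounding up, n = 251.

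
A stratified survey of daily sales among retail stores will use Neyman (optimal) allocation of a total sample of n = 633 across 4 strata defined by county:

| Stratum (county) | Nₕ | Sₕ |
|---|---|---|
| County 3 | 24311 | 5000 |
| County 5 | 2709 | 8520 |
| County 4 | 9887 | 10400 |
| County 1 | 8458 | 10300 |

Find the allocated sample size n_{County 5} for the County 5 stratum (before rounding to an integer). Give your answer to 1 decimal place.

43.7

Neyman allocation: nₕ = n·NₕSₕ / Σⱼ NⱼSⱼ.
Σ NⱼSⱼ = 24311·5000 + 2709·8520 + 9887·10400 + 8458·10300 = 3.3457788 × 10^8.
n_{County 5} = 633·2709·8520 / (3.3457788 × 10^8) = 43.7.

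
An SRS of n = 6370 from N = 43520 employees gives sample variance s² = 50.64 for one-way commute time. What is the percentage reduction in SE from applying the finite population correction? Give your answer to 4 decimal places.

7.6079

f = n/N = 6370/43520 = 0.14636949.
SE_no-fpc = √(s²/n) = 0.089161452; SE_fpc = √((1−f)s²/n) = 0.082378162.
Ratio = √(1−f) = 0.92392127. Reduction = 100·(1 − 0.92392127) = 7.6079%.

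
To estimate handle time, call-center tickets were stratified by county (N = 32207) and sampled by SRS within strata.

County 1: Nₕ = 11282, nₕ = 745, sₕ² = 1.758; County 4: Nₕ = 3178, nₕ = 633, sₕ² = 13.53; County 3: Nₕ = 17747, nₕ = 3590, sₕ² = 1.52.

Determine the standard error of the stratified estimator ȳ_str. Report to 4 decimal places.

Var(ȳ_str) = Σₕ Wₕ²(1 − fₕ)sₕ²/nₕ with Wₕ = Nₕ/N, N = 32207.
County 1: Wₕ = 0.35029652; term = 0.35029652²·(1 − 0.06603439)·1.758/745 = 2.7043639 × 10^-4.
County 4: Wₕ = 0.09867420; term = 0.09867420²·(1 − 0.19918188)·13.53/633 = 1.6666147 × 10^-4.
County 3: Wₕ = 0.55102928; term = 0.55102928²·(1 − 0.20228771)·1.52/3590 = 1.0255215 × 10^-4.
Sum = 5.3965001 × 10^-4.
SE = √(5.3965001 × 10^-4) = 0.0232.

0.0232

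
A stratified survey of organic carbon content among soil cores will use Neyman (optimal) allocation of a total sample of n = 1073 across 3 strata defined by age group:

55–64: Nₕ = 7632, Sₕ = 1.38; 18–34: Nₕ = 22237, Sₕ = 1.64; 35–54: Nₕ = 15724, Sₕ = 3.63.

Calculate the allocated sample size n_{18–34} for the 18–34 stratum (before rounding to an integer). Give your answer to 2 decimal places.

Neyman allocation: nₕ = n·NₕSₕ / Σⱼ NⱼSⱼ.
Σ NⱼSⱼ = 7632·1.38 + 22237·1.64 + 15724·3.63 = 104078.96.
n_{18–34} = 1073·22237·1.64 / 104078.96 = 375.97.

375.97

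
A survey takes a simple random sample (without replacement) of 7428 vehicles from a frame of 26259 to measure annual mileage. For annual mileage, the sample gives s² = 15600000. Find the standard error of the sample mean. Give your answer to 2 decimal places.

Under SRS without replacement, Var(ȳ) = (1 − f)·s²/n with f = n/N = 7428/26259 = 0.28287444.
Var(ȳ) = (1 − 0.28287444)·15600000/7428 = 0.71712556·2100.1616 = 1506.0795.
SE(ȳ) = √(1506.0795) = 38.81.

38.81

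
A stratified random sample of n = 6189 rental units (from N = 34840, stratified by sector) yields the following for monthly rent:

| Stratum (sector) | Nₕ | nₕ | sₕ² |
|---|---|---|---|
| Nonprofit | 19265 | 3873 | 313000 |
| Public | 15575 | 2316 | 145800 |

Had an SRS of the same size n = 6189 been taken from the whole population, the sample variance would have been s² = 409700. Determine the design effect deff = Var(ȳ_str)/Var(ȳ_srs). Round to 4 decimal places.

0.5594

Var(ȳ_str) = Σ Wₕ²(1−fₕ)sₕ²/nₕ with Wₕ = Nₕ/34840:
  Nonprofit: (19265/34840)²·(1−3873/19265)·313000/3873 = 19.742612
  Public: (15575/34840)²·(1−2316/15575)·145800/2316 = 10.710297
  → Var(ȳ_str) = 30.452909.
Var(ȳ_srs) = (1 − 6189/34840)·409700/6189 = 54.438622.
deff = 30.452909 / 54.438622 = 0.5594.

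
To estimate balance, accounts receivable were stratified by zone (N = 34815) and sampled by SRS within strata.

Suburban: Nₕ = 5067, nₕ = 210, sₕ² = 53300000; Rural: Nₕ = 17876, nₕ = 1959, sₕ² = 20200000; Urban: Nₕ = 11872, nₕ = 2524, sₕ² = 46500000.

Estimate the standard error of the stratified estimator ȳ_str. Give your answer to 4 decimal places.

Var(ȳ_str) = Σₕ Wₕ²(1 − fₕ)sₕ²/nₕ with Wₕ = Nₕ/N, N = 34815.
Suburban: Wₕ = 0.14554072; term = 0.14554072²·(1 − 0.04144464)·53300000/210 = 5153.4032.
Rural: Wₕ = 0.51345684; term = 0.51345684²·(1 − 0.10958827)·20200000/1959 = 2420.5591.
Urban: Wₕ = 0.34100244; term = 0.34100244²·(1 − 0.21260108)·46500000/2524 = 1686.8381.
Sum = 9260.8004.
SE = √(9260.8004) = 96.2331.

96.2331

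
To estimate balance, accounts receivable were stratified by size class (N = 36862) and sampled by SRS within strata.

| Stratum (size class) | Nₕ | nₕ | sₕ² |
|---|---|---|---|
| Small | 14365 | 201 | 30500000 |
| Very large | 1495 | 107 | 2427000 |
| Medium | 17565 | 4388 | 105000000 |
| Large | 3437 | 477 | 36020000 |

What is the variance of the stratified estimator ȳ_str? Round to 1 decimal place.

27397.5

Var(ȳ_str) = Σₕ Wₕ²(1 − fₕ)sₕ²/nₕ with Wₕ = Nₕ/N, N = 36862.
Small: Wₕ = 0.38969671; term = 0.38969671²·(1 − 0.01399234)·30500000/201 = 22721.528.
Very large: Wₕ = 0.04055667; term = 0.04055667²·(1 − 0.07157191)·2427000/107 = 34.638483.
Medium: Wₕ = 0.47650697; term = 0.47650697²·(1 − 0.24981497)·105000000/4388 = 4075.957.
Large: Wₕ = 0.09323965; term = 0.09323965²·(1 − 0.13878382)·36020000/477 = 565.37784.
Sum = 27397.501.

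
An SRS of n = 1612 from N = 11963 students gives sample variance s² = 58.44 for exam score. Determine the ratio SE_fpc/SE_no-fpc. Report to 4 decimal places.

0.9302

f = n/N = 1612/11963 = 0.13474881.
SE_no-fpc = √(s²/n) = 0.19040247; SE_fpc = √((1−f)s²/n) = 0.17711025.
Ratio = √(1−f) = 0.93018879.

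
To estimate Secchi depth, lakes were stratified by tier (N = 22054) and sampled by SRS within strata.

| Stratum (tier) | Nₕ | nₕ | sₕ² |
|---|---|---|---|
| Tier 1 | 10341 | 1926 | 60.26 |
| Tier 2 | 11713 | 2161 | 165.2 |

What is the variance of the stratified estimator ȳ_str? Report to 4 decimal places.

Var(ȳ_str) = Σₕ Wₕ²(1 − fₕ)sₕ²/nₕ with Wₕ = Nₕ/N, N = 22054.
Tier 1: Wₕ = 0.46889453; term = 0.46889453²·(1 − 0.18624891)·60.26/1926 = 0.0055977663.
Tier 2: Wₕ = 0.53110547; term = 0.53110547²·(1 − 0.18449586)·165.2/2161 = 0.017585025.
Sum = 0.023182791.

0.0232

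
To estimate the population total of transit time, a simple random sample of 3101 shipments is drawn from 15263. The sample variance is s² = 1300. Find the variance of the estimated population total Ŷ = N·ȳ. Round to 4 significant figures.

7.782 × 10^7

Var(Ŷ) = N²·Var(ȳ) = N²·(1 − n/N)·s²/n.
f = 3101/15263 = 0.20317107; Var(ȳ) = 0.79682893·1300/3101 = 0.33404631.
Var(Ŷ) = 15263² · 0.33404631 = 7.7819151 × 10^7.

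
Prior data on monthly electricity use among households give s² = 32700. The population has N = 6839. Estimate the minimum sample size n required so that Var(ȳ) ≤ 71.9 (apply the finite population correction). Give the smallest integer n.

427

Without fpc, n₀ = s²/D = 32700/71.9 = 454.7983.
With fpc, (1 − n/N)·s²/n ≤ D requires n ≥ n₀/(1 + n₀/N) = 454.7983/(1 + 454.7983/6839) = 426.4398.
Rounding up, n = 427.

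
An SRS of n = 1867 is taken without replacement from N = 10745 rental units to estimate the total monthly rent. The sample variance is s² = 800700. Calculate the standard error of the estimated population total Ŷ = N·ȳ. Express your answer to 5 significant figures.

202270

Var(Ŷ) = N²·Var(ȳ) = N²·(1 − n/N)·s²/n.
f = 1867/10745 = 0.17375523; Var(ȳ) = 0.82624477·800700/1867 = 354.35146.
Var(Ŷ) = 10745² · 354.35146 = 4.0911657 × 10^10.
SE(Ŷ) = √(4.0911657 × 10^10) = 202270.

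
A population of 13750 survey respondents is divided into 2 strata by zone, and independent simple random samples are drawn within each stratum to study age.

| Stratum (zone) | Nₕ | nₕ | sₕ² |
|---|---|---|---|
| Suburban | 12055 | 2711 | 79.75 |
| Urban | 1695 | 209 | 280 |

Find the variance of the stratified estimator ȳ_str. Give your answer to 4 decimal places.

Var(ȳ_str) = Σₕ Wₕ²(1 − fₕ)sₕ²/nₕ with Wₕ = Nₕ/N, N = 13750.
Suburban: Wₕ = 0.87672727; term = 0.87672727²·(1 − 0.22488594)·79.75/2711 = 0.017526525.
Urban: Wₕ = 0.12327273; term = 0.12327273²·(1 − 0.12330383)·280/209 = 0.017848218.
Sum = 0.035374743.

0.0354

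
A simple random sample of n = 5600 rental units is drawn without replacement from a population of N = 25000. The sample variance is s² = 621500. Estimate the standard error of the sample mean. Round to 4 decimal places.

9.2802

Under SRS without replacement, Var(ȳ) = (1 − f)·s²/n with f = n/N = 5600/25000 = 0.22400000.
Var(ȳ) = (1 − 0.22400000)·621500/5600 = 0.77600000·110.98214 = 86.122143.
SE(ȳ) = √(86.122143) = 9.2802.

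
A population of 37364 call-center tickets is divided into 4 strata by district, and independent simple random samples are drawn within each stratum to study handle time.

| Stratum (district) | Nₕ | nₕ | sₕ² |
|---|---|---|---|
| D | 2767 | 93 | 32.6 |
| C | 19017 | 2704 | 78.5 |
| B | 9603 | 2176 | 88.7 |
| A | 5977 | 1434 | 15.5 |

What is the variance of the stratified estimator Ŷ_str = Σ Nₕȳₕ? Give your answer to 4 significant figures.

1.480 × 10^7

Var(Ŷ_str) = Σₕ Nₕ²(1 − fₕ)sₕ²/nₕ.
D: 2767²·(1 − 93/2767)·32.6/93 = 2.5936132 × 10^6.
C: 19017²·(1 − 2704/19017)·78.5/2704 = 9.0061425 × 10^6.
B: 9603²·(1 − 2176/9603)·88.7/2176 = 2.9072681 × 10^6.
A: 5977²·(1 − 1434/5977)·15.5/1434 = 293500.29.
Sum = 1.4800524 × 10^7.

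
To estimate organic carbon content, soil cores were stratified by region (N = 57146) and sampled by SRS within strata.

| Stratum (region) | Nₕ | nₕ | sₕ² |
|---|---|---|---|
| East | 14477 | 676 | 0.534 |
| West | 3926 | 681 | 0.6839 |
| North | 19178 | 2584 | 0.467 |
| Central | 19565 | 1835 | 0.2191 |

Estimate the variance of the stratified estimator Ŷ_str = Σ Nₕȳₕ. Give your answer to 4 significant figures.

269600

Var(Ŷ_str) = Σₕ Nₕ²(1 − fₕ)sₕ²/nₕ.
East: 14477²·(1 − 676/14477)·0.534/676 = 157827.87.
West: 3926²·(1 − 681/3926)·0.6839/681 = 12794.122.
North: 19178²·(1 − 2584/19178)·0.467/2584 = 57514.688.
Central: 19565²·(1 − 1835/19565)·0.2191/1835 = 41418.551.
Sum = 269555.23.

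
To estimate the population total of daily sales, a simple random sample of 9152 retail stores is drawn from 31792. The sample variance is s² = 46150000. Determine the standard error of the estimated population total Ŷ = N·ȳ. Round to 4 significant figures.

Var(Ŷ) = N²·Var(ȳ) = N²·(1 − n/N)·s²/n.
f = 9152/31792 = 0.28787116; Var(ȳ) = 0.71212884·46150000/9152 = 3590.9906.
Var(Ŷ) = 31792² · 3590.9906 = 3.6295265 × 10^12.
SE(Ŷ) = √(3.6295265 × 10^12) = 1.905 × 10^6.

1.905 × 10^6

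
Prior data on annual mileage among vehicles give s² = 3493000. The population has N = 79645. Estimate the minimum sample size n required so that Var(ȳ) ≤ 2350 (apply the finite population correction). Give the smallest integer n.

1460

Without fpc, n₀ = s²/D = 3493000/2350 = 1486.3830.
With fpc, (1 − n/N)·s²/n ≤ D requires n ≥ n₀/(1 + n₀/N) = 1486.3830/(1 + 1486.3830/79645) = 1459.1514.
Rounding up, n = 1460.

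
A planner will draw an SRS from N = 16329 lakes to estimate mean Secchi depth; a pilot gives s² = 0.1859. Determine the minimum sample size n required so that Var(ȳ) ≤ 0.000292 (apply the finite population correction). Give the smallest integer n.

613

Without fpc, n₀ = s²/D = 0.1859/0.000292 = 636.6438.
With fpc, (1 − n/N)·s²/n ≤ D requires n ≥ n₀/(1 + n₀/N) = 636.6438/(1 + 636.6438/16329) = 612.7534.
Rounding up, n = 613.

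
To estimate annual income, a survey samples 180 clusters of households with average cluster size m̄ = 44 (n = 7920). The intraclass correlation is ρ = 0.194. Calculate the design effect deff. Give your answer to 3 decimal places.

deff = 1 + (44 − 1)·0.194 = 1 + 8.342 = 9.342.

9.342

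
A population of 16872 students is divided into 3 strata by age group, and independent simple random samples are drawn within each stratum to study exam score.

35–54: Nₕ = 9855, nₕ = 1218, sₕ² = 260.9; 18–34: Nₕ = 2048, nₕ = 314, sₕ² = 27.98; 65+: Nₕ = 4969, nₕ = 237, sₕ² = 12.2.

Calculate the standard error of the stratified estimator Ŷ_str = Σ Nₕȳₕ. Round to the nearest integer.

4445

Var(Ŷ_str) = Σₕ Nₕ²(1 − fₕ)sₕ²/nₕ.
35–54: 9855²·(1 − 1218/9855)·260.9/1218 = 1.8232505 × 10^7.
18–34: 2048²·(1 − 314/2048)·27.98/314 = 316444.18.
65+: 4969²·(1 − 237/4969)·12.2/237 = 1.2103897 × 10^6.
Sum = 1.9759339 × 10^7.
SE = √(1.9759339 × 10^7) = 4445.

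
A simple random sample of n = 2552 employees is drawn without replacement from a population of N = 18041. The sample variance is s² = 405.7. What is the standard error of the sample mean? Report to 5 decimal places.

Under SRS without replacement, Var(ȳ) = (1 − f)·s²/n with f = n/N = 2552/18041 = 0.14145557.
Var(ȳ) = (1 − 0.14145557)·405.7/2552 = 0.85854443·0.15897335 = 0.13648569.
SE(ȳ) = √(0.13648569) = 0.36944.

0.36944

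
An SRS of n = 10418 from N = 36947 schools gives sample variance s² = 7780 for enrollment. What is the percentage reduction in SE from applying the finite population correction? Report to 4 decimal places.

f = n/N = 10418/36947 = 0.28197147.
SE_no-fpc = √(s²/n) = 0.86416689; SE_fpc = √((1−f)s²/n) = 0.73226533.
Ratio = √(1−f) = 0.84736564. Reduction = 100·(1 − 0.84736564) = 15.2634%.

15.2634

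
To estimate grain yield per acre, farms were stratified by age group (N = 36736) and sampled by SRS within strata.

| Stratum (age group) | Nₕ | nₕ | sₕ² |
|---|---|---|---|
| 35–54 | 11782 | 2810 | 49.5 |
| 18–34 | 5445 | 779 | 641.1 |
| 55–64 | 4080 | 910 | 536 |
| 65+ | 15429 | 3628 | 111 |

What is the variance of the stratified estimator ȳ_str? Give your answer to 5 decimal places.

0.02665

Var(ȳ_str) = Σₕ Wₕ²(1 − fₕ)sₕ²/nₕ with Wₕ = Nₕ/N, N = 36736.
35–54: Wₕ = 0.32072082; term = 0.32072082²·(1 − 0.23849941)·49.5/2810 = 0.0013798232.
18–34: Wₕ = 0.14821973; term = 0.14821973²·(1 − 0.14306703)·641.1/779 = 0.015493417.
55–64: Wₕ = 0.11106272; term = 0.11106272²·(1 − 0.22303922)·536/910 = 0.0056449369.
65+: Wₕ = 0.41999673; term = 0.41999673²·(1 − 0.23514162)·111/3628 = 0.0041278942.
Sum = 0.026646071.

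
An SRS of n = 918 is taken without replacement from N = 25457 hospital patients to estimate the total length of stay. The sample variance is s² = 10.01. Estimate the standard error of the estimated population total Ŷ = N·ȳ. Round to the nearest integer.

Var(Ŷ) = N²·Var(ȳ) = N²·(1 − n/N)·s²/n.
f = 918/25457 = 0.03606081; Var(ȳ) = 0.96393919·10.01/918 = 0.010510927.
Var(Ŷ) = 25457² · 0.010510927 = 6.8116993 × 10^6.
SE(Ŷ) = √(6.8116993 × 10^6) = 2610.

2610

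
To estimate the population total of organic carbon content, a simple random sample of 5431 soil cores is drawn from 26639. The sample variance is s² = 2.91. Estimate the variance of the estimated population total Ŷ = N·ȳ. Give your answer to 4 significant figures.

Var(Ŷ) = N²·Var(ȳ) = N²·(1 − n/N)·s²/n.
f = 5431/26639 = 0.20387402; Var(ȳ) = 0.79612598·2.91/5431 = 4.2657459 × 10^-4.
Var(Ŷ) = 26639² · (4.2657459 × 10^-4) = 302712.82.

302700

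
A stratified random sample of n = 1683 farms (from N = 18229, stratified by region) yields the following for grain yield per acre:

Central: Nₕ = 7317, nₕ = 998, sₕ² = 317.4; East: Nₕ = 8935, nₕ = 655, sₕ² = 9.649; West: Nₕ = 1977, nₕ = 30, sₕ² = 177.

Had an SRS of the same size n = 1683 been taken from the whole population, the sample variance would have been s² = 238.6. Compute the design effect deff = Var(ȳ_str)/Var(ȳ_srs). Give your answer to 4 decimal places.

0.9005

Var(ȳ_str) = Σ Wₕ²(1−fₕ)sₕ²/nₕ with Wₕ = Nₕ/18229:
  Central: (7317/18229)²·(1−998/7317)·317.4/998 = 0.044251918
  East: (8935/18229)²·(1−655/8935)·9.649/655 = 0.003279746
  West: (1977/18229)²·(1−30/1977)·177/30 = 0.068343772
  → Var(ȳ_str) = 0.11587544.
Var(ȳ_srs) = (1 − 1683/18229)·238.6/1683 = 0.12868161.
deff = 0.11587544 / 0.12868161 = 0.9005.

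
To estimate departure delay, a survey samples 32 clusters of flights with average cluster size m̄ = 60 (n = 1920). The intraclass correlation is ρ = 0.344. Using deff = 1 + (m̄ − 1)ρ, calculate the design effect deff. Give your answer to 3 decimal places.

21.296

deff = 1 + (60 − 1)·0.344 = 1 + 20.296 = 21.296.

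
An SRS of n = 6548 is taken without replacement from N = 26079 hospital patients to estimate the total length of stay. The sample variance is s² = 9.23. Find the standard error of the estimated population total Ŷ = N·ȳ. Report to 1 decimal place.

Var(Ŷ) = N²·Var(ȳ) = N²·(1 − n/N)·s²/n.
f = 6548/26079 = 0.25108325; Var(ȳ) = 0.74891675·9.23/6548 = 0.0010556661.
Var(Ŷ) = 26079² · 0.0010556661 = 717973.55.
SE(Ŷ) = √(717973.55) = 847.3.

847.3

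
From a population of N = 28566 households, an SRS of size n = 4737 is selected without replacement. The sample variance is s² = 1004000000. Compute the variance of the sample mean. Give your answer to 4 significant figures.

176800

Under SRS without replacement, Var(ȳ) = (1 − f)·s²/n with f = n/N = 4737/28566 = 0.16582651.
Var(ȳ) = (1 − 0.16582651)·1004000000/4737 = 0.83417349·211948.49 = 176801.81.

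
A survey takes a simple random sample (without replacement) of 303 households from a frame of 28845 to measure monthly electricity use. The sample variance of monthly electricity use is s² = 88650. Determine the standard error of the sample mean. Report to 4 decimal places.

Under SRS without replacement, Var(ȳ) = (1 − f)·s²/n with f = n/N = 303/28845 = 0.01050442.
Var(ȳ) = (1 − 0.01050442)·88650/303 = 0.98949558·292.57426 = 289.50093.
SE(ȳ) = √(289.50093) = 17.0147.

17.0147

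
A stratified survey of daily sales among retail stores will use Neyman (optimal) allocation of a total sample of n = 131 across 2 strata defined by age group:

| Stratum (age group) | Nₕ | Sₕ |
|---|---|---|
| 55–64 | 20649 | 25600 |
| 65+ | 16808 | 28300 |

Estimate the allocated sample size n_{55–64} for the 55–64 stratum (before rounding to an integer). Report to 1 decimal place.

69.0

Neyman allocation: nₕ = n·NₕSₕ / Σⱼ NⱼSⱼ.
Σ NⱼSⱼ = 20649·25600 + 16808·28300 = 1.0042808 × 10^9.
n_{55–64} = 131·20649·25600 / (1.0042808 × 10^9) = 69.0.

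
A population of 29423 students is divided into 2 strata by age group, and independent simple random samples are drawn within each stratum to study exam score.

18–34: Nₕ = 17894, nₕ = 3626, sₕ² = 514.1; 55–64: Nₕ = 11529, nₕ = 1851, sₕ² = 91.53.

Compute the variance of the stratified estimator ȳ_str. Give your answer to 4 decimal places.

Var(ȳ_str) = Σₕ Wₕ²(1 − fₕ)sₕ²/nₕ with Wₕ = Nₕ/N, N = 29423.
18–34: Wₕ = 0.60816368; term = 0.60816368²·(1 − 0.20263776)·514.1/3626 = 0.041813492.
55–64: Wₕ = 0.39183632; term = 0.39183632²·(1 − 0.16055165)·91.53/1851 = 0.0063732418.
Sum = 0.048186734.

0.0482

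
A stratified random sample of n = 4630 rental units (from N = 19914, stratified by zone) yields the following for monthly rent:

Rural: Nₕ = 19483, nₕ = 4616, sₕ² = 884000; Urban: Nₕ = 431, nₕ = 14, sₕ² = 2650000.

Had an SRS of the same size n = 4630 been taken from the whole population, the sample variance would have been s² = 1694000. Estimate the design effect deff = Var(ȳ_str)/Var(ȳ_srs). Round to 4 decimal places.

0.8036

Var(ȳ_str) = Σ Wₕ²(1−fₕ)sₕ²/nₕ with Wₕ = Nₕ/19914:
  Rural: (19483/19914)²·(1−4616/19483)·884000/4616 = 139.87775
  Urban: (431/19914)²·(1−14/431)·2650000/14 = 85.785554
  → Var(ȳ_str) = 225.6633.
Var(ȳ_srs) = (1 − 4630/19914)·1694000/4630 = 280.80895.
deff = 225.6633 / 280.80895 = 0.8036.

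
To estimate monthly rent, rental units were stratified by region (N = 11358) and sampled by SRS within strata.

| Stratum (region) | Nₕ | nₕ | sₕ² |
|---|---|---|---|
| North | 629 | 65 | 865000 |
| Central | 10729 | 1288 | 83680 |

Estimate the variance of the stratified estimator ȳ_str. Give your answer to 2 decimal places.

Var(ȳ_str) = Σₕ Wₕ²(1 − fₕ)sₕ²/nₕ with Wₕ = Nₕ/N, N = 11358.
North: Wₕ = 0.05537947; term = 0.05537947²·(1 − 0.10333863)·865000/65 = 36.595592.
Central: Wₕ = 0.94462053; term = 0.94462053²·(1 − 0.12004847)·83680/1288 = 51.012819.
Sum = 87.608411.

87.61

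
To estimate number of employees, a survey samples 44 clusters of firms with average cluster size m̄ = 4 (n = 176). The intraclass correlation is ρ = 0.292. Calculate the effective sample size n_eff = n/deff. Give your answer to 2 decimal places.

93.82

deff = 1 + (4 − 1)·0.292 = 1 + 0.876 = 1.876.
n_eff = 176 / 1.876 = 93.82.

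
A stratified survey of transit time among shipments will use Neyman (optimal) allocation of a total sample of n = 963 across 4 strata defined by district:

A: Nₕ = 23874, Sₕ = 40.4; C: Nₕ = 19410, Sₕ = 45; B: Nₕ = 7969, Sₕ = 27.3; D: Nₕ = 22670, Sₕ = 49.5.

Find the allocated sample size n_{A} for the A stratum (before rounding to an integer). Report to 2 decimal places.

292.30

Neyman allocation: nₕ = n·NₕSₕ / Σⱼ NⱼSⱼ.
Σ NⱼSⱼ = 23874·40.4 + 19410·45 + 7969·27.3 + 22670·49.5 = 3.1776783 × 10^6.
n_{A} = 963·23874·40.4 / (3.1776783 × 10^6) = 292.30.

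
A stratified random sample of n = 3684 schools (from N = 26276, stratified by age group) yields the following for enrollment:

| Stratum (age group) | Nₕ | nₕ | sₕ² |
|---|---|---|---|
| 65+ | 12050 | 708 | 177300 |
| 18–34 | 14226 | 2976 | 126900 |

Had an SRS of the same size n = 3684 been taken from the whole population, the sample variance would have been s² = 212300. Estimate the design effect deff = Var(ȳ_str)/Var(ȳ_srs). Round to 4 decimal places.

1.2000

Var(ȳ_str) = Σ Wₕ²(1−fₕ)sₕ²/nₕ with Wₕ = Nₕ/26276:
  65+: (12050/26276)²·(1−708/12050)·177300/708 = 49.571683
  18–34: (14226/26276)²·(1−2976/14226)·126900/2976 = 9.8842908
  → Var(ȳ_str) = 59.455974.
Var(ȳ_srs) = (1 − 3684/26276)·212300/3684 = 49.547962.
deff = 59.455974 / 49.547962 = 1.2000.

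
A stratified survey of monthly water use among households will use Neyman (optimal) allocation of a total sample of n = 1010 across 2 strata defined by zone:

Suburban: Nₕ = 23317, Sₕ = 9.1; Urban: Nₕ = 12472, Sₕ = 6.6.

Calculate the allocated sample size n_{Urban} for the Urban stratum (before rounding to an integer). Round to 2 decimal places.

282.30

Neyman allocation: nₕ = n·NₕSₕ / Σⱼ NⱼSⱼ.
Σ NⱼSⱼ = 23317·9.1 + 12472·6.6 = 294499.9.
n_{Urban} = 1010·12472·6.6 / 294499.9 = 282.30.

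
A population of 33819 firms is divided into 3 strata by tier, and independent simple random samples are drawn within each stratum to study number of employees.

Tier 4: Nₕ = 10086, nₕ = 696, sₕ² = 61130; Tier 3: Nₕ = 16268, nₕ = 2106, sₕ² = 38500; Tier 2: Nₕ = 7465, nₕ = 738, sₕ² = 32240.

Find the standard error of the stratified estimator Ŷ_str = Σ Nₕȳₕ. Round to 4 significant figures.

121300

Var(Ŷ_str) = Σₕ Nₕ²(1 − fₕ)sₕ²/nₕ.
Tier 4: 10086²·(1 − 696/10086)·61130/696 = 8.3182068 × 10^9.
Tier 3: 16268²·(1 − 2106/16268)·38500/2106 = 4.2117358 × 10^9.
Tier 2: 7465²·(1 − 738/7465)·32240/738 = 2.193764 × 10^9.
Sum = 1.4723707 × 10^10.
SE = √(1.4723707 × 10^10) = 121300.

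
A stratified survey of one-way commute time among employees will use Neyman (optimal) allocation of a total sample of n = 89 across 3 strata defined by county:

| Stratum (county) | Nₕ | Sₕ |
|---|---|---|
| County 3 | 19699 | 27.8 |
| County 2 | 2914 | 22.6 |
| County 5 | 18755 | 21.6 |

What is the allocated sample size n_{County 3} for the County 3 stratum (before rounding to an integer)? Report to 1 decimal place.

Neyman allocation: nₕ = n·NₕSₕ / Σⱼ NⱼSⱼ.
Σ NⱼSⱼ = 19699·27.8 + 2914·22.6 + 18755·21.6 = 1.0185966 × 10^6.
n_{County 3} = 89·19699·27.8 / (1.0185966 × 10^6) = 47.8.

47.8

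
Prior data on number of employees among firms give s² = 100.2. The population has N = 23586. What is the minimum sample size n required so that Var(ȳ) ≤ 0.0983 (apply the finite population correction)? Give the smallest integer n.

978

Without fpc, n₀ = s²/D = 100.2/0.0983 = 1019.3286.
With fpc, (1 − n/N)·s²/n ≤ D requires n ≥ n₀/(1 + n₀/N) = 1019.3286/(1 + 1019.3286/23586) = 977.1007.
Rounding up, n = 978.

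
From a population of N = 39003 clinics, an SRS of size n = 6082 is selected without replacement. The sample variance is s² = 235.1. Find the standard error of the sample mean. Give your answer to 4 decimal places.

Under SRS without replacement, Var(ȳ) = (1 − f)·s²/n with f = n/N = 6082/39003 = 0.15593672.
Var(ȳ) = (1 − 0.15593672)·235.1/6082 = 0.84406328·0.038655048 = 0.032627306.
SE(ȳ) = √(0.032627306) = 0.1806.

0.1806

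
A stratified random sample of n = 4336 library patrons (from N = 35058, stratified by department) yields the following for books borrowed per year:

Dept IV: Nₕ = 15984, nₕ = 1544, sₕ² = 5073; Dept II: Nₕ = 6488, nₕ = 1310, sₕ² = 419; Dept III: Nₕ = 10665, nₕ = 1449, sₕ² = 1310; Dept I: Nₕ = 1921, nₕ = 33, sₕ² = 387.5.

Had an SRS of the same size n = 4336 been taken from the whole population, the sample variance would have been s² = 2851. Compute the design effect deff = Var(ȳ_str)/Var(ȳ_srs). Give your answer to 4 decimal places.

Var(ȳ_str) = Σ Wₕ²(1−fₕ)sₕ²/nₕ with Wₕ = Nₕ/35058:
  Dept IV: (15984/35058)²·(1−1544/15984)·5073/1544 = 0.61701533
  Dept II: (6488/35058)²·(1−1310/6488)·419/1310 = 0.0087426147
  Dept III: (10665/35058)²·(1−1449/10665)·1310/1449 = 0.072298945
  Dept I: (1921/35058)²·(1−33/1921)·387.5/33 = 0.034650767
  → Var(ȳ_str) = 0.73270766.
Var(ȳ_srs) = (1 − 4336/35058)·2851/4336 = 0.57619607.
deff = 0.73270766 / 0.57619607 = 1.2716.

1.2716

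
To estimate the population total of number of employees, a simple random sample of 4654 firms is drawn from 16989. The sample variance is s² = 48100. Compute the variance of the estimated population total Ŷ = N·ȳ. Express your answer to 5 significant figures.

2.1658 × 10^9

Var(Ŷ) = N²·Var(ȳ) = N²·(1 − n/N)·s²/n.
f = 4654/16989 = 0.27394196; Var(ȳ) = 0.72605804·48100/4654 = 7.5039518.
Var(Ŷ) = 16989² · 7.5039518 = 2.1658365 × 10^9.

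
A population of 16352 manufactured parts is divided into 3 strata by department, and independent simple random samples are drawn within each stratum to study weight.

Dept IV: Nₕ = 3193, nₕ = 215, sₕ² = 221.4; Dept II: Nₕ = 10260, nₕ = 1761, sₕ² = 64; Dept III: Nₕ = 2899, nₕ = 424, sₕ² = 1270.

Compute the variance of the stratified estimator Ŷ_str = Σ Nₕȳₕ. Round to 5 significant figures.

Var(Ŷ_str) = Σₕ Nₕ²(1 − fₕ)sₕ²/nₕ.
Dept IV: 3193²·(1 − 215/3193)·221.4/215 = 9.7918053 × 10^6.
Dept II: 10260²·(1 − 1761/10260)·64/1761 = 3.169099 × 10^6.
Dept III: 2899²·(1 − 424/2899)·1270/424 = 2.1491231 × 10^7.
Sum = 3.4452135 × 10^7.

3.4452 × 10^7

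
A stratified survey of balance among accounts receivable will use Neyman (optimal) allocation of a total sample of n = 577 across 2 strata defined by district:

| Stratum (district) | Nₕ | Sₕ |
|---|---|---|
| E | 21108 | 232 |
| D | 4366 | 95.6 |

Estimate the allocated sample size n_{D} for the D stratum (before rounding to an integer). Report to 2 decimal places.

Neyman allocation: nₕ = n·NₕSₕ / Σⱼ NⱼSⱼ.
Σ NⱼSⱼ = 21108·232 + 4366·95.6 = 5.3144456 × 10^6.
n_{D} = 577·4366·95.6 / (5.3144456 × 10^6) = 45.32.

45.32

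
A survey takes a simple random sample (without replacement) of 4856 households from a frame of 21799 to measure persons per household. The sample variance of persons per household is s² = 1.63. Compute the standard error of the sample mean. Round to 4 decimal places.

Under SRS without replacement, Var(ȳ) = (1 − f)·s²/n with f = n/N = 4856/21799 = 0.22276251.
Var(ȳ) = (1 − 0.22276251)·1.63/4856 = 0.77723749·3.3566722 × 10^-4 = 2.6089314 × 10^-4.
SE(ȳ) = √(2.6089314 × 10^-4) = 0.0162.

0.0162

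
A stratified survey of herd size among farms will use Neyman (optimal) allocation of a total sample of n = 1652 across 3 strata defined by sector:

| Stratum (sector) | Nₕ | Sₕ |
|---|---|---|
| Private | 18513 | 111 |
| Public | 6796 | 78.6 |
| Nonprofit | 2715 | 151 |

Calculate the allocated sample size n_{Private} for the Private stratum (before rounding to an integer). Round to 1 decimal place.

1131.9

Neyman allocation: nₕ = n·NₕSₕ / Σⱼ NⱼSⱼ.
Σ NⱼSⱼ = 18513·111 + 6796·78.6 + 2715·151 = 2.9990736 × 10^6.
n_{Private} = 1652·18513·111 / (2.9990736 × 10^6) = 1131.9.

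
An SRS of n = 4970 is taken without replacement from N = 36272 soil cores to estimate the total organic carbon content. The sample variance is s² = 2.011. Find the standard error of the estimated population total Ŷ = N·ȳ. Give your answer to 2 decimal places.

677.80

Var(Ŷ) = N²·Var(ȳ) = N²·(1 − n/N)·s²/n.
f = 4970/36272 = 0.13702029; Var(ȳ) = 0.86297971·2.011/4970 = 3.4918555 × 10^-4.
Var(Ŷ) = 36272² · (3.4918555 × 10^-4) = 459408.76.
SE(Ŷ) = √(459408.76) = 677.80.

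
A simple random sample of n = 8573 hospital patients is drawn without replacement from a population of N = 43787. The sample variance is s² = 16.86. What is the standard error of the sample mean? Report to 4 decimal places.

0.0398

Under SRS without replacement, Var(ȳ) = (1 − f)·s²/n with f = n/N = 8573/43787 = 0.19578870.
Var(ȳ) = (1 − 0.19578870)·16.86/8573 = 0.80421130·0.0019666394 = 0.0015815937.
SE(ȳ) = √(0.0015815937) = 0.0398.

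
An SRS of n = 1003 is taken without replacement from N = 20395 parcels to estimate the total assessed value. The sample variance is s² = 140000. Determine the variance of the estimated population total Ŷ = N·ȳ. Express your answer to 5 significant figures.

Var(Ŷ) = N²·Var(ȳ) = N²·(1 − n/N)·s²/n.
f = 1003/20395 = 0.04917872; Var(ȳ) = 0.95082128·140000/1003 = 132.71683.
Var(Ŷ) = 20395² · 132.71683 = 5.5204365 × 10^10.

5.5204 × 10^10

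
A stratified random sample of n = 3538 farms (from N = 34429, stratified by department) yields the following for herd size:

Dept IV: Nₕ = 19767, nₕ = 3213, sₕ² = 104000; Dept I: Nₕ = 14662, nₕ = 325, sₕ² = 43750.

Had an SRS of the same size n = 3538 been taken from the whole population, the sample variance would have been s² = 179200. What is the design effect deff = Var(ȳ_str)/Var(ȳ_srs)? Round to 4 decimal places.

0.7219

Var(ȳ_str) = Σ Wₕ²(1−fₕ)sₕ²/nₕ with Wₕ = Nₕ/34429:
  Dept IV: (19767/34429)²·(1−3213/19767)·104000/3213 = 8.9354722
  Dept I: (14662/34429)²·(1−325/14662)·43750/325 = 23.872471
  → Var(ȳ_str) = 32.807943.
Var(ȳ_srs) = (1 − 3538/34429)·179200/3538 = 45.44517.
deff = 32.807943 / 45.44517 = 0.7219.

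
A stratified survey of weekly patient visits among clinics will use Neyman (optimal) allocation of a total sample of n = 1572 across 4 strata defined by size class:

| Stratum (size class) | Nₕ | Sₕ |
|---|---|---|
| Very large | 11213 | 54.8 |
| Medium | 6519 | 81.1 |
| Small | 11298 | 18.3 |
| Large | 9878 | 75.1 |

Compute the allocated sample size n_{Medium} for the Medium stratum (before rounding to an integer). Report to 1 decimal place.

Neyman allocation: nₕ = n·NₕSₕ / Σⱼ NⱼSⱼ.
Σ NⱼSⱼ = 11213·54.8 + 6519·81.1 + 11298·18.3 + 9878·75.1 = 2.0917545 × 10^6.
n_{Medium} = 1572·6519·81.1 / (2.0917545 × 10^6) = 397.3.

397.3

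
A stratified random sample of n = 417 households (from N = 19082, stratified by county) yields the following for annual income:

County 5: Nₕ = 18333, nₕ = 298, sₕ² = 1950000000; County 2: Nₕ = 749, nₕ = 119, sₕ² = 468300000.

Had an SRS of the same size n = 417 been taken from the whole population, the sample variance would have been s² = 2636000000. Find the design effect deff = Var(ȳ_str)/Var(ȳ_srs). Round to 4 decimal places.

0.9618

Var(ȳ_str) = Σ Wₕ²(1−fₕ)sₕ²/nₕ with Wₕ = Nₕ/19082:
  County 5: (18333/19082)²·(1−298/18333)·1950000000/298 = 5.9418304 × 10^6
  County 2: (749/19082)²·(1−119/749)·468300000/119 = 5099.784
  → Var(ȳ_str) = 5.9469302 × 10^6.
Var(ȳ_srs) = (1 − 417/19082)·2636000000/417 = 6.1832023 × 10^6.
deff = (5.9469302 × 10^6) / (6.1832023 × 10^6) = 0.9618.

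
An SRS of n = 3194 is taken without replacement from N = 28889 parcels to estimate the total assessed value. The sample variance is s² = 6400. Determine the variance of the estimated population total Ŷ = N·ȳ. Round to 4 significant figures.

Var(Ŷ) = N²·Var(ȳ) = N²·(1 − n/N)·s²/n.
f = 3194/28889 = 0.11056111; Var(ȳ) = 0.88943889·6400/3194 = 1.7822194.
Var(Ŷ) = 28889² · 1.7822194 = 1.4873945 × 10^9.

1.487 × 10^9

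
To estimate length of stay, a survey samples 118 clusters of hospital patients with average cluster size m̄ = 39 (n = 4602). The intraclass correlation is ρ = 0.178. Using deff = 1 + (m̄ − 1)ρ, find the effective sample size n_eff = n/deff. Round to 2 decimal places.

deff = 1 + (39 − 1)·0.178 = 1 + 6.764 = 7.764.
n_eff = 4602 / 7.764 = 592.74.

592.74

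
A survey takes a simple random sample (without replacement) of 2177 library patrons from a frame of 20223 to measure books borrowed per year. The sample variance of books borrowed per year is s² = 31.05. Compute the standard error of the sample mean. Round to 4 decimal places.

0.1128

Under SRS without replacement, Var(ȳ) = (1 − f)·s²/n with f = n/N = 2177/20223 = 0.10764971.
Var(ȳ) = (1 − 0.10764971)·31.05/2177 = 0.89235029·0.014262747 = 0.012727366.
SE(ȳ) = √(0.012727366) = 0.1128.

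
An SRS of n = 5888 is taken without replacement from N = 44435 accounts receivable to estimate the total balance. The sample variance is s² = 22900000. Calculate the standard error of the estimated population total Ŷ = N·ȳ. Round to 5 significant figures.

2.5810 × 10^6

Var(Ŷ) = N²·Var(ȳ) = N²·(1 − n/N)·s²/n.
f = 5888/44435 = 0.13250816; Var(ȳ) = 0.86749184·22900000/5888 = 3373.9068.
Var(Ŷ) = 44435² · 3373.9068 = 6.6616751 × 10^12.
SE(Ŷ) = √(6.6616751 × 10^12) = 2.5810 × 10^6.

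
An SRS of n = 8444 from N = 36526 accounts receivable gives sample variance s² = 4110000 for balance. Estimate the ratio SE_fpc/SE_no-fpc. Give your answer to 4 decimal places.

f = n/N = 8444/36526 = 0.23117779.
SE_no-fpc = √(s²/n) = 22.062097; SE_fpc = √((1−f)s²/n) = 19.3446.
Ratio = √(1−f) = 0.87682507.

0.8768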